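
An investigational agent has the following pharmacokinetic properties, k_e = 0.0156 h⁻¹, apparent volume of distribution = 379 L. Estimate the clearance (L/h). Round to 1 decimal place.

5.9 L/h

CL = k × Vd = 0.0156 × 379 = 5.912 L/h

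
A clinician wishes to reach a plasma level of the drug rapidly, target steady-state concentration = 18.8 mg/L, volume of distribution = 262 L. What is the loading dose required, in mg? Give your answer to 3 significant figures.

LD = Css × Vd = 18.8 × 262 = 4926 mg

4930 mg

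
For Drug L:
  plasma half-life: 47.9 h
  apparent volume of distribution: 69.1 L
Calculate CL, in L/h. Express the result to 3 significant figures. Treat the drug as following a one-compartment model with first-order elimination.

1.00 L/h

k = ln2 / t½ = 0.693147 / 47.9 = 0.01447 h⁻¹
CL = k × Vd = 0.01447 × 69.1 = 0.9999 L/h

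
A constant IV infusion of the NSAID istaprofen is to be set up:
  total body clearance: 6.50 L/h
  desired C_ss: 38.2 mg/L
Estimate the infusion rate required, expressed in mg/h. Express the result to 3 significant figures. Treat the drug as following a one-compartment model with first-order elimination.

248 mg/h

At steady state, infusion rate R₀ = Css × CL = 38.2 × 6.500 = 248.3 mg/h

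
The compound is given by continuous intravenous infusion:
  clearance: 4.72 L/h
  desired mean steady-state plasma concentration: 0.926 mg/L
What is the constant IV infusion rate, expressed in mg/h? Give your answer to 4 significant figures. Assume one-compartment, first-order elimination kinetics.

At steady state, infusion rate R₀ = Css × CL = 0.926 × 4.720 = 4.371 mg/h

4.371 mg/h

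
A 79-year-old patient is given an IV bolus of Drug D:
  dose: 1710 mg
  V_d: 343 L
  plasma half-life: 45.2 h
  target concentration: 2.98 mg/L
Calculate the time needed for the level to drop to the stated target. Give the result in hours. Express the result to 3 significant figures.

C₀ = Dose / Vd = 1710 / 343 = 4.985 mg/L
k = ln2 / t½ = 0.693147 / 45.2 = 0.01534 h⁻¹
t = ln(C₀ / C) / k = ln(4.985 / 2.98) / 0.01534
  = ln(1.673) / 0.01534 = 0.5146 / 0.01534 = 33.55 h

33.6 h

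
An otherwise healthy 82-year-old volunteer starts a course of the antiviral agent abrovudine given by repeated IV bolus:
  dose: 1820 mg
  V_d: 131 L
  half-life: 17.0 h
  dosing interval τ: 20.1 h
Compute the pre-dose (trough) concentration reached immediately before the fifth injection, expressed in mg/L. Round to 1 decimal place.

C₀ per dose = Dose / Vd = 1820 / 131 = 13.89 mg/L
k = ln2 / t½ = 0.693147 / 17.0 = 0.04077 h⁻¹
Fraction remaining after one interval: r = e^(−kτ) = e^(−0.04077 × 20.1) = 0.4407
Before dose 5, 4 doses have been given (aged 1τ, 2τ, 3τ, 4τ).
C_trough = C₀ × (r + r² + … + r^4) = C₀ × r(1−r^4)/(1−r)
        = 13.89 × 0.4407 × (1 − 0.03772) / (1 − 0.4407) = 10.53 mg/L

10.5 mg/L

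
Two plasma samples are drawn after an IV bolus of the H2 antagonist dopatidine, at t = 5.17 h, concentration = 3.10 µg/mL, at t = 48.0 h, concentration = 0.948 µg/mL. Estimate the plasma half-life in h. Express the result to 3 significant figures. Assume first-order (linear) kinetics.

25.1 h

k = ln(C₁/C₂) / (t₂ − t₁) = ln(3.10/0.948) / (48.0 − 5.17)
  = 1.185 / 42.83 = 0.02767 h⁻¹
t½ = ln2 / k = 0.693147 / 0.02767 = 25.05 h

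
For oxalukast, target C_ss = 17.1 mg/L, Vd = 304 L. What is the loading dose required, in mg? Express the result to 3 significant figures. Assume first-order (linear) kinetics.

LD = Css × Vd = 17.1 × 304 = 5198 mg

5200 mg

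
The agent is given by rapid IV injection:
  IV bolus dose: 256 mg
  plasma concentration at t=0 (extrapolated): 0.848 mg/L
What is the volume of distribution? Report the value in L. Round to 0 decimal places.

Vd = Dose / C₀ = 256.0 / 0.848 = 301.9 L

302 L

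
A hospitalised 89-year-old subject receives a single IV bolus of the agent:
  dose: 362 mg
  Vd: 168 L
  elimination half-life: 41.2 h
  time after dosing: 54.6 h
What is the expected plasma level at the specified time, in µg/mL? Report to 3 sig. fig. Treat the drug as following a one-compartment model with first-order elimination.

0.860 µg/mL

C₀ = Dose / Vd = 362.0 / 168 = 2.155 mg/L
k = ln2 / t½ = 0.693147 / 41.2 = 0.01682 h⁻¹
C = C₀ · e^(−k·t) = 2.155 × e^(−0.01682 × 54.6)
  = 2.155 × 0.3992 = 0.8603 mg/L
(0.8603 mg/L = 0.8603 µg/mL)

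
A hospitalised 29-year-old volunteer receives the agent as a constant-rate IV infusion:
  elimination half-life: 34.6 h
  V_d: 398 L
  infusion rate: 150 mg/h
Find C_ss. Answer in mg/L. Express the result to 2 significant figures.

k = ln2 / t½ = 0.693147 / 34.6 = 0.02003 h⁻¹
CL = k × Vd = 0.02003 × 398 = 7.972 L/h
At steady state Css = R₀ / CL = 150 / 7.972 = 18.82 mg/L

19 mg/L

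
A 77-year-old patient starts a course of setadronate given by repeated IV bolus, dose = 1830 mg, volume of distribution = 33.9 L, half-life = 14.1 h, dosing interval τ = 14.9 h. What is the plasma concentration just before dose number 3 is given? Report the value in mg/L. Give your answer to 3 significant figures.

38.4 mg/L

C₀ per dose = Dose / Vd = 1830 / 33.9 = 53.98 mg/L
k = ln2 / t½ = 0.693147 / 14.1 = 0.04916 h⁻¹
Fraction remaining after one interval: r = e^(−kτ) = e^(−0.04916 × 14.9) = 0.4807
Before dose 3, 2 doses have been given (aged 1τ, 2τ).
C_trough = C₀ × (r + r²) = 53.98 × (0.4807 + 0.2311) = 38.42 mg/L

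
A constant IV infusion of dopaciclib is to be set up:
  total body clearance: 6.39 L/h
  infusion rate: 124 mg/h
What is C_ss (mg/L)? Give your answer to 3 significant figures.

At steady state Css = R₀ / CL = 124 / 6.390 = 19.41 mg/L

19.4 mg/L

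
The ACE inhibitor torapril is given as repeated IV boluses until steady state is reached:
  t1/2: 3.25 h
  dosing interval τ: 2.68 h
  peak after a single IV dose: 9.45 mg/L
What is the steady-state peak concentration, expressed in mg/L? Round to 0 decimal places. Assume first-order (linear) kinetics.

k = ln2 / t½ = 0.693147 / 3.25 = 0.2133 h⁻¹
e^(−kτ) = e^(−0.2133 × 2.68) = 0.5646
Accumulation ratio R = 1 / (1 − e^(−kτ)) = 1 / (1 − 0.5646) = 2.297
Steady-state peak = C₀ × R = 9.45 × 2.297 = 21.71 mg/L

22 mg/L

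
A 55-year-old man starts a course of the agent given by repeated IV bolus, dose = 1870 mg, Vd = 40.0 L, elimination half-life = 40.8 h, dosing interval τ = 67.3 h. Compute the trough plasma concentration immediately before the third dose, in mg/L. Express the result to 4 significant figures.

C₀ per dose = Dose / Vd = 1870 / 40.0 = 46.75 mg/L
k = ln2 / t½ = 0.693147 / 40.8 = 0.01699 h⁻¹
Fraction remaining after one interval: r = e^(−kτ) = e^(−0.01699 × 67.3) = 0.3187
Before dose 3, 2 doses have been given (aged 1τ, 2τ).
C_trough = C₀ × (r + r²) = 46.75 × (0.3187 + 0.1016) = 19.65 mg/L

19.65 mg/L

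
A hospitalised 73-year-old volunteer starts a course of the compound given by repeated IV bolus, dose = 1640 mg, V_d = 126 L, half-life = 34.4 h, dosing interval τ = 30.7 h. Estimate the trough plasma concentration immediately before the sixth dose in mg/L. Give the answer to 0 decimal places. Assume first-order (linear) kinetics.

15 mg/L

C₀ per dose = Dose / Vd = 1640 / 126 = 13.02 mg/L
k = ln2 / t½ = 0.693147 / 34.4 = 0.02015 h⁻¹
Fraction remaining after one interval: r = e^(−kτ) = e^(−0.02015 × 30.7) = 0.5387
Before dose 6, 5 doses have been given (aged 1τ, 2τ, 3τ, 4τ, 5τ).
C_trough = C₀ × (r + r² + … + r^5) = C₀ × r(1−r^5)/(1−r)
        = 13.02 × 0.5387 × (1 − 0.04537) / (1 − 0.5387) = 14.51 mg/L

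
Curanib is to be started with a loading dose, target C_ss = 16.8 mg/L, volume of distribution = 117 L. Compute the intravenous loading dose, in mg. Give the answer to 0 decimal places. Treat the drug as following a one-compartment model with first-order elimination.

1966 mg

LD = Css × Vd = 16.8 × 117 = 1966 mg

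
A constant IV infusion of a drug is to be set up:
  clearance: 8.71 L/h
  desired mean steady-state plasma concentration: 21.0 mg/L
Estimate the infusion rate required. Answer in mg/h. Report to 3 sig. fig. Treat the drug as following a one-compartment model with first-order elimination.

At steady state, infusion rate R₀ = Css × CL = 21.0 × 8.710 = 182.9 mg/h

183 mg/h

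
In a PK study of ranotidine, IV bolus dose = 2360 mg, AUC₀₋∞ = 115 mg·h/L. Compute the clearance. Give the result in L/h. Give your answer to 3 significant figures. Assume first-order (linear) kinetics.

20.5 L/h

CL = Dose / AUC = 2360 / 115 = 20.52 L/h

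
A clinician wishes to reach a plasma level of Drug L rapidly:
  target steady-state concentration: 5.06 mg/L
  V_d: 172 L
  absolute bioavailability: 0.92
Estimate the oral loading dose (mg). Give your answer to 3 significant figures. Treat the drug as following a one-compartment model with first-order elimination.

946 mg

LD = Css × Vd / F = 5.06 × 172 / 0.92 = 946.0 mg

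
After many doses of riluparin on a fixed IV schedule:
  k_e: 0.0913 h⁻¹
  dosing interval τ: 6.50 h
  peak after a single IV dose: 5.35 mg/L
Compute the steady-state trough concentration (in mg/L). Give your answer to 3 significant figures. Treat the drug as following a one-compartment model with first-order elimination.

e^(−kτ) = e^(−0.09130 × 6.50) = 0.5524
Accumulation ratio R = 1 / (1 − e^(−kτ)) = 1 / (1 − 0.5524) = 2.234
Steady-state trough = C₀ × R × e^(−kτ) = 5.35 × 2.234 × 0.5524 = 6.602 mg/L

6.60 mg/L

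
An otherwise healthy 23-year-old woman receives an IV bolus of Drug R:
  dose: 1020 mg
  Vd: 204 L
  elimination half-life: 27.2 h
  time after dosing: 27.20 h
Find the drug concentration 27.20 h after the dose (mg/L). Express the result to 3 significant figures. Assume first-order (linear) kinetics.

C₀ = Dose / Vd = 1020 / 204 = 5.000 mg/L
k = ln2 / t½ = 0.693147 / 27.2 = 0.02548 h⁻¹
t / t½ = 27.20 / 27.2 = 1 half-lives
C = C₀ × (1/2)^1 = 5.000 × 0.5000 = 2.500 mg/L

2.50 mg/L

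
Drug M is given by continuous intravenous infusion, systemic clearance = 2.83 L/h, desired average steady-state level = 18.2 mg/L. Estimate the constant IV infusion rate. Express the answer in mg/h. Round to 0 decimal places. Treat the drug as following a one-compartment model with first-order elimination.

52 mg/h

At steady state, infusion rate R₀ = Css × CL = 18.2 × 2.830 = 51.51 mg/h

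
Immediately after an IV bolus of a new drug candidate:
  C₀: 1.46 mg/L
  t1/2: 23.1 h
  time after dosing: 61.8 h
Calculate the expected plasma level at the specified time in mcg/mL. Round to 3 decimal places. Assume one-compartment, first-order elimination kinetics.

0.229 mcg/mL

k = ln2 / t½ = 0.693147 / 23.1 = 0.03001 h⁻¹
C = C₀ · e^(−k·t) = 1.460 × e^(−0.03001 × 61.8)
  = 1.460 × 0.1565 = 0.2285 mg/L
(0.2285 mg/L = 0.2285 mcg/mL)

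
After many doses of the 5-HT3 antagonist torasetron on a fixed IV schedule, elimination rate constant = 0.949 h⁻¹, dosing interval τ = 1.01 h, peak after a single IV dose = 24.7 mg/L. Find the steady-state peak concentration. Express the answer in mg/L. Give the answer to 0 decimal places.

e^(−kτ) = e^(−0.9490 × 1.01) = 0.3835
Accumulation ratio R = 1 / (1 − e^(−kτ)) = 1 / (1 − 0.3835) = 1.622
Steady-state peak = C₀ × R = 24.7 × 1.622 = 40.06 mg/L

40 mg/L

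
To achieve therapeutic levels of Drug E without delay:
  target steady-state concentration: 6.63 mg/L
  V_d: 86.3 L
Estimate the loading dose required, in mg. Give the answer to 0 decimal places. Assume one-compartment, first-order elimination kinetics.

LD = Css × Vd = 6.63 × 86.3 = 572.2 mg

572 mg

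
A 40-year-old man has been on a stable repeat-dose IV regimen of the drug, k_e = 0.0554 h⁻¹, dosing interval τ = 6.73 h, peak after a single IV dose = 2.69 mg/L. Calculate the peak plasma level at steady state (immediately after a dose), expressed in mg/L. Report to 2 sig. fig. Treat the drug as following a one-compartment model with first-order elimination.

e^(−kτ) = e^(−0.05540 × 6.73) = 0.6888
Accumulation ratio R = 1 / (1 − e^(−kτ)) = 1 / (1 − 0.6888) = 3.213
Steady-state peak = C₀ × R = 2.69 × 3.213 = 8.643 mg/L

8.6 mg/L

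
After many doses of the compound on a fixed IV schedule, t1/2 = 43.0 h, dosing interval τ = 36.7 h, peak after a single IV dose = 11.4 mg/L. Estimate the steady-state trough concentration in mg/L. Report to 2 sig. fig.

14 mg/L

k = ln2 / t½ = 0.693147 / 43.0 = 0.01612 h⁻¹
e^(−kτ) = e^(−0.01612 × 36.7) = 0.5534
Accumulation ratio R = 1 / (1 − e^(−kτ)) = 1 / (1 − 0.5534) = 2.239
Steady-state trough = C₀ × R × e^(−kτ) = 11.4 × 2.239 × 0.5534 = 14.13 mg/L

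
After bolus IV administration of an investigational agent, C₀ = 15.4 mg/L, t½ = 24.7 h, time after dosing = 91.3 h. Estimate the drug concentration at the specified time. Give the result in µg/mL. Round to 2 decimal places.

1.19 µg/mL

k = ln2 / t½ = 0.693147 / 24.7 = 0.02806 h⁻¹
C = C₀ · e^(−k·t) = 15.40 × e^(−0.02806 × 91.3)
  = 15.40 × 0.07716 = 1.188 mg/L
(1.188 mg/L = 1.188 µg/mL)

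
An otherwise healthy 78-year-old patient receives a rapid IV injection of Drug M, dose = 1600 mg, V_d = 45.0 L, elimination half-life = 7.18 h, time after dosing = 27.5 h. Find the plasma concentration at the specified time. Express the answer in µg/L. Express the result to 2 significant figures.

C₀ = Dose / Vd = 1600 / 45.0 = 35.56 mg/L
k = ln2 / t½ = 0.693147 / 7.18 = 0.09654 h⁻¹
C = C₀ · e^(−k·t) = 35.56 × e^(−0.09654 × 27.5)
  = 35.56 × 0.07031 = 2.500 mg/L
Convert: 2.500 mg/L × 1000 = 2500 µg/L

2500 µg/L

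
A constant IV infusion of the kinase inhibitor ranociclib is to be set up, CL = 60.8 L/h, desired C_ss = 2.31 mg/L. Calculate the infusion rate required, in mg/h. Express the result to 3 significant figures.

140 mg/h

At steady state, infusion rate R₀ = Css × CL = 2.31 × 60.80 = 140.4 mg/h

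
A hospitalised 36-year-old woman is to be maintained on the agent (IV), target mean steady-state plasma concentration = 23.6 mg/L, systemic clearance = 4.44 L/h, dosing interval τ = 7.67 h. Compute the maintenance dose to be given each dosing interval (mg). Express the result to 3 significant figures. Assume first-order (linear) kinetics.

At steady state, Dose/τ = Css × CL.
Dose = Css × CL × τ = 23.6 × 4.440 × 7.67 = 803.7 mg

804 mg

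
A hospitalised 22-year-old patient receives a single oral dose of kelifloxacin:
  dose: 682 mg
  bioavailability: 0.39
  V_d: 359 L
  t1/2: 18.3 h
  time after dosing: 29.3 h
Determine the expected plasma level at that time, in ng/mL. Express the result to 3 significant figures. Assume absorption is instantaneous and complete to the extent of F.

Amount reaching circulation = F × Dose = 0.39 × 682.0 = 266.0 mg
C₀ = F·Dose / Vd = 266.0 / 359 = 0.7409 mg/L
k = ln2 / t½ = 0.693147 / 18.3 = 0.03788 h⁻¹
C = C₀ · e^(−k·t) = 0.7409 × e^(−0.03788 × 29.3)
  = 0.7409 × 0.3296 = 0.2442 mg/L
Convert: 0.2442 mg/L × 1000 = 244.2 ng/mL

244 ng/mL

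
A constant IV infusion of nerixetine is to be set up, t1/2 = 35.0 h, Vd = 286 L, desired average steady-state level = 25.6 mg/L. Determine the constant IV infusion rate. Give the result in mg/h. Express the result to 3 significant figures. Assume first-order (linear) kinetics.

k = ln2 / t½ = 0.693147 / 35.0 = 0.01980 h⁻¹
CL = k × Vd = 0.01980 × 286 = 5.663 L/h
At steady state, infusion rate R₀ = Css × CL = 25.6 × 5.663 = 145.0 mg/h

145 mg/h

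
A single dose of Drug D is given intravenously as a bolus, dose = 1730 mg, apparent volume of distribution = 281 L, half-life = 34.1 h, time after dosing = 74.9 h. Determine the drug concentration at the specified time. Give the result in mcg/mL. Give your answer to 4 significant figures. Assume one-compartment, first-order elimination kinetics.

1.343 mcg/mL

C₀ = Dose / Vd = 1730 / 281 = 6.157 mg/L
k = ln2 / t½ = 0.693147 / 34.1 = 0.02033 h⁻¹
C = C₀ · e^(−k·t) = 6.157 × e^(−0.02033 × 74.9)
  = 6.157 × 0.2181 = 1.343 mg/L
(1.343 mg/L = 1.343 mcg/mL)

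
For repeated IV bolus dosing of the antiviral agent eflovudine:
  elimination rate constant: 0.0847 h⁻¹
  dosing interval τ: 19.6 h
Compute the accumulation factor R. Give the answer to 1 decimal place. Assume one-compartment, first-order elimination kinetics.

1.2

e^(−kτ) = e^(−0.08470 × 19.6) = 0.1901
Accumulation ratio R = 1 / (1 − e^(−kτ)) = 1 / (1 − 0.1901) = 1.235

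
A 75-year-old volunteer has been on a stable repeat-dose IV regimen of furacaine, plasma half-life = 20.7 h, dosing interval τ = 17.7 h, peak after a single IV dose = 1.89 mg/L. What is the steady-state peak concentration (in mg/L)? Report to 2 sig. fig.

4.2 mg/L

k = ln2 / t½ = 0.693147 / 20.7 = 0.03349 h⁻¹
e^(−kτ) = e^(−0.03349 × 17.7) = 0.5528
Accumulation ratio R = 1 / (1 − e^(−kτ)) = 1 / (1 − 0.5528) = 2.236
Steady-state peak = C₀ × R = 1.89 × 2.236 = 4.226 mg/L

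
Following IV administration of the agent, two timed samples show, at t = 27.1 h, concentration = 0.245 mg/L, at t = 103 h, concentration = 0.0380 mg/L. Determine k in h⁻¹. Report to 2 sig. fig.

k = ln(C₁/C₂) / (t₂ − t₁) = ln(0.245/0.0380) / (103 − 27.1)
  = 1.864 / 75.90 = 0.02456 h⁻¹

0.025 h⁻¹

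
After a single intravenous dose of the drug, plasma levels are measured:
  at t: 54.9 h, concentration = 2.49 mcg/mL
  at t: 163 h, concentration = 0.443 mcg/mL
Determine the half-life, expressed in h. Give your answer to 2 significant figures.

k = ln(C₁/C₂) / (t₂ − t₁) = ln(2.49/0.443) / (163 − 54.9)
  = 1.726 / 108.1 = 0.01597 h⁻¹
t½ = ln2 / k = 0.693147 / 0.01597 = 43.40 h

43 h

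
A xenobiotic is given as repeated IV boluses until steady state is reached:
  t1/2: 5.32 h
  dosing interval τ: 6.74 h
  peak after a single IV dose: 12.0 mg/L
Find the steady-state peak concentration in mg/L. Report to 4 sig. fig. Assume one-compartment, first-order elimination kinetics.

k = ln2 / t½ = 0.693147 / 5.32 = 0.1303 h⁻¹
e^(−kτ) = e^(−0.1303 × 6.74) = 0.4155
Accumulation ratio R = 1 / (1 − e^(−kτ)) = 1 / (1 − 0.4155) = 1.711
Steady-state peak = C₀ × R = 12.0 × 1.711 = 20.53 mg/L

20.53 mg/L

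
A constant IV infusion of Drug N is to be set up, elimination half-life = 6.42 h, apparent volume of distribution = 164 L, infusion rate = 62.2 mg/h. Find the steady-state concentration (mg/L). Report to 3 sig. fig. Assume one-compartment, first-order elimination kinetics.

3.51 mg/L

k = ln2 / t½ = 0.693147 / 6.42 = 0.1080 h⁻¹
CL = k × Vd = 0.1080 × 164 = 17.71 L/h
At steady state Css = R₀ / CL = 62.2 / 17.71 = 3.512 mg/L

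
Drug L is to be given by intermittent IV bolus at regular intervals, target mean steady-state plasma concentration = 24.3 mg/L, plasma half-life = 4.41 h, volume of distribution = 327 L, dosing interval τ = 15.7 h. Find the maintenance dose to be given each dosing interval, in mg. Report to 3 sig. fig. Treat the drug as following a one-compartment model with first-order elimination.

19600 mg

k = ln2 / t½ = 0.693147 / 4.41 = 0.1572 h⁻¹
CL = k × Vd = 0.1572 × 327 = 51.40 L/h
At steady state, Dose/τ = Css × CL.
Dose = Css × CL × τ = 24.3 × 51.40 × 15.7 = 19610 mg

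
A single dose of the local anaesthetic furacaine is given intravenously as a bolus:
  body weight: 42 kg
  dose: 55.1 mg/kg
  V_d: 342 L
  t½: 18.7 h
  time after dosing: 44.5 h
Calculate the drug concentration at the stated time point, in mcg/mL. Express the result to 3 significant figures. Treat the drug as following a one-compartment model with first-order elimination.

Total dose = 55.1 × 42 = 2314 mg
C₀ = Dose / Vd = 2314 / 342 = 6.766 mg/L
k = ln2 / t½ = 0.693147 / 18.7 = 0.03707 h⁻¹
C = C₀ · e^(−k·t) = 6.766 × e^(−0.03707 × 44.5)
  = 6.766 × 0.1921 = 1.300 mg/L
(1.300 mg/L = 1.300 mcg/mL)

1.30 mcg/mL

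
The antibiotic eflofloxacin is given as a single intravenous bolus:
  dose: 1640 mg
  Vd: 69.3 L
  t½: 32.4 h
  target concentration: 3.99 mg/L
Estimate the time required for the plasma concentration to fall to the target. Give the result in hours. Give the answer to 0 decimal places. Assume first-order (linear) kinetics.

83 h

C₀ = Dose / Vd = 1640 / 69.3 = 23.67 mg/L
k = ln2 / t½ = 0.693147 / 32.4 = 0.02139 h⁻¹
t = ln(C₀ / C) / k = ln(23.67 / 3.99) / 0.02139
  = ln(5.932) / 0.02139 = 1.780 / 0.02139 = 83.22 h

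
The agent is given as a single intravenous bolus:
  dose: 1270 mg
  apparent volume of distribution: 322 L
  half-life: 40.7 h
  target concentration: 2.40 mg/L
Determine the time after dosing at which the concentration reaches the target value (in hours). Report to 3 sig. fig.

29.2 h

C₀ = Dose / Vd = 1270 / 322 = 3.944 mg/L
k = ln2 / t½ = 0.693147 / 40.7 = 0.01703 h⁻¹
t = ln(C₀ / C) / k = ln(3.944 / 2.40) / 0.01703
  = ln(1.643) / 0.01703 = 0.4965 / 0.01703 = 29.15 h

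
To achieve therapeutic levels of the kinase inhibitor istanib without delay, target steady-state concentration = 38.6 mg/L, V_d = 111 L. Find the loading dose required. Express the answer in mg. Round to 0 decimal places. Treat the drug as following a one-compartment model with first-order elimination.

LD = Css × Vd = 38.6 × 111 = 4285 mg

4285 mg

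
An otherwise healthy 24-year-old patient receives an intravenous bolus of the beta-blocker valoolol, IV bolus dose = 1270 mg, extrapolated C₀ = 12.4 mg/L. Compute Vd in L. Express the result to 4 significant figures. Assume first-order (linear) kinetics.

Vd = Dose / C₀ = 1270 / 12.4 = 102.4 L

102.4 L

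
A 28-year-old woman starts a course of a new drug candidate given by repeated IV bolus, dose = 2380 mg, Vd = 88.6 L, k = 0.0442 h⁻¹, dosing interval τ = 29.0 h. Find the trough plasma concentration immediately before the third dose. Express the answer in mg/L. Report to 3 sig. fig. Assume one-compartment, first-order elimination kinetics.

C₀ per dose = Dose / Vd = 2380 / 88.6 = 26.86 mg/L
Fraction remaining after one interval: r = e^(−kτ) = e^(−0.04420 × 29.0) = 0.2775
Before dose 3, 2 doses have been given (aged 1τ, 2τ).
C_trough = C₀ × (r + r²) = 26.86 × (0.2775 + 0.07701) = 9.522 mg/L

9.52 mg/L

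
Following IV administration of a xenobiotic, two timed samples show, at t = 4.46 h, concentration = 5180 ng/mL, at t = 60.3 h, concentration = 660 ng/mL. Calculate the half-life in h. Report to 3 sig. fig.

18.8 h

k = ln(C₁/C₂) / (t₂ − t₁) = ln(5180/660) / (60.3 − 4.46)
  = 2.060 / 55.84 = 0.03689 h⁻¹
t½ = ln2 / k = 0.693147 / 0.03689 = 18.79 h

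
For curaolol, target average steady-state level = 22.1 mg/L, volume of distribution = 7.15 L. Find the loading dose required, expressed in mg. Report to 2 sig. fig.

LD = Css × Vd = 22.1 × 7.15 = 158.0 mg

160 mg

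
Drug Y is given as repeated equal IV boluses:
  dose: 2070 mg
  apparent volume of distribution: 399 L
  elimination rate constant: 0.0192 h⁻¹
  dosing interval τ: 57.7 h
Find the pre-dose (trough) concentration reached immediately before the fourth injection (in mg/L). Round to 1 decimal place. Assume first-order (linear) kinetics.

2.5 mg/L

C₀ per dose = Dose / Vd = 2070 / 399 = 5.188 mg/L
Fraction remaining after one interval: r = e^(−kτ) = e^(−0.01920 × 57.7) = 0.3303
Before dose 4, 3 doses have been given (aged 1τ, 2τ, 3τ).
C_trough = C₀ × (r + r² + … + r^3) = C₀ × r(1−r^3)/(1−r)
        = 5.188 × 0.3303 × (1 − 0.03604) / (1 − 0.3303) = 2.467 mg/L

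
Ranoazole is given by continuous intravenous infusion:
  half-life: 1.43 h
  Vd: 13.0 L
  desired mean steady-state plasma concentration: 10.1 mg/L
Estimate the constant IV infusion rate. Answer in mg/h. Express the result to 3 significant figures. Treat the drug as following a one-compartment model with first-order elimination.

k = ln2 / t½ = 0.693147 / 1.43 = 0.4847 h⁻¹
CL = k × Vd = 0.4847 × 13.0 = 6.301 L/h
At steady state, infusion rate R₀ = Css × CL = 10.1 × 6.301 = 63.64 mg/h

63.6 mg/h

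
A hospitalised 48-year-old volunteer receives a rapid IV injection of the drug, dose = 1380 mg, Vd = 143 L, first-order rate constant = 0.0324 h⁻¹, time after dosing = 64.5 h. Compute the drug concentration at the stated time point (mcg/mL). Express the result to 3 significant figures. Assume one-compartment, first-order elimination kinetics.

C₀ = Dose / Vd = 1380 / 143 = 9.650 mg/L
C = C₀ · e^(−k·t) = 9.650 × e^(−0.03240 × 64.5)
  = 9.650 × 0.1237 = 1.194 mg/L
(1.194 mg/L = 1.194 mcg/mL)

1.19 mcg/mL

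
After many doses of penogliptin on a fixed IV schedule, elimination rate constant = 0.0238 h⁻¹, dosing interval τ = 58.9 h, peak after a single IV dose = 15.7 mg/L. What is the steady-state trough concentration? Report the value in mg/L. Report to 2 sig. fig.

e^(−kτ) = e^(−0.02380 × 58.9) = 0.2461
Accumulation ratio R = 1 / (1 − e^(−kτ)) = 1 / (1 − 0.2461) = 1.326
Steady-state trough = C₀ × R × e^(−kτ) = 15.7 × 1.326 × 0.2461 = 5.123 mg/L

5.1 mg/L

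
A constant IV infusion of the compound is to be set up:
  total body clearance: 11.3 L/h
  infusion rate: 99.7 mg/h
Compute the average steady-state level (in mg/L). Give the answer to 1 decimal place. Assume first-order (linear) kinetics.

At steady state Css = R₀ / CL = 99.7 / 11.30 = 8.823 mg/L

8.8 mg/L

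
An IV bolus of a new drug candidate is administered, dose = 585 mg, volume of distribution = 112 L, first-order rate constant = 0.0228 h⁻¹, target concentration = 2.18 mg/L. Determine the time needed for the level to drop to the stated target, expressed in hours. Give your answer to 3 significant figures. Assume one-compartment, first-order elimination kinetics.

38.3 h

C₀ = Dose / Vd = 585.0 / 112 = 5.223 mg/L
t = ln(C₀ / C) / k = ln(5.223 / 2.18) / 0.02280
  = ln(2.396) / 0.02280 = 0.8738 / 0.02280 = 38.32 h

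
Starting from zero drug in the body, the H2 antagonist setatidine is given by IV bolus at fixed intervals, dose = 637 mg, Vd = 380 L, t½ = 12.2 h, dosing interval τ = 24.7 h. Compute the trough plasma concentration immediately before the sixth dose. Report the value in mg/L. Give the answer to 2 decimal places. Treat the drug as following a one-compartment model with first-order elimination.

0.55 mg/L

C₀ per dose = Dose / Vd = 637 / 380 = 1.676 mg/L
k = ln2 / t½ = 0.693147 / 12.2 = 0.05682 h⁻¹
Fraction remaining after one interval: r = e^(−kτ) = e^(−0.05682 × 24.7) = 0.2457
Before dose 6, 5 doses have been given (aged 1τ, 2τ, 3τ, 4τ, 5τ).
C_trough = C₀ × (r + r² + … + r^5) = C₀ × r(1−r^5)/(1−r)
        = 1.676 × 0.2457 × (1 − 0.0008954) / (1 − 0.2457) = 0.5454 mg/L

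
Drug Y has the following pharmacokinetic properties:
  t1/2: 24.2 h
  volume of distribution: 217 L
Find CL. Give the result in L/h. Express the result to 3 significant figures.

6.22 L/h

k = ln2 / t½ = 0.693147 / 24.2 = 0.02864 h⁻¹
CL = k × Vd = 0.02864 × 217 = 6.215 L/h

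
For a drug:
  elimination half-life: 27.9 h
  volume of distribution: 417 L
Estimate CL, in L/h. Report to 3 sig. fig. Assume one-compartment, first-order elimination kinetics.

k = ln2 / t½ = 0.693147 / 27.9 = 0.02484 h⁻¹
CL = k × Vd = 0.02484 × 417 = 10.36 L/h

10.4 L/h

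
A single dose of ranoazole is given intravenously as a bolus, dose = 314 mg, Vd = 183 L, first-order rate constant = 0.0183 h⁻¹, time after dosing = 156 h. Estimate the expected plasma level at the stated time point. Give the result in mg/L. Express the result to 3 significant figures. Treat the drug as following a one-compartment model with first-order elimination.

C₀ = Dose / Vd = 314.0 / 183 = 1.716 mg/L
C = C₀ · e^(−k·t) = 1.716 × e^(−0.01830 × 156)
  = 1.716 × 0.05757 = 0.09879 mg/L

0.0988 mg/L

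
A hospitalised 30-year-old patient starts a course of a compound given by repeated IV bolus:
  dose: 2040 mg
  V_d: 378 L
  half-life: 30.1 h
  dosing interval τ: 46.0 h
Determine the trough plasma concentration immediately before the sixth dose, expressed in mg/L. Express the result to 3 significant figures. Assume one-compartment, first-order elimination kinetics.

2.85 mg/L

C₀ per dose = Dose / Vd = 2040 / 378 = 5.397 mg/L
k = ln2 / t½ = 0.693147 / 30.1 = 0.02303 h⁻¹
Fraction remaining after one interval: r = e^(−kτ) = e^(−0.02303 × 46.0) = 0.3467
Before dose 6, 5 doses have been given (aged 1τ, 2τ, 3τ, 4τ, 5τ).
C_trough = C₀ × (r + r² + … + r^5) = C₀ × r(1−r^5)/(1−r)
        = 5.397 × 0.3467 × (1 − 0.005009) / (1 − 0.3467) = 2.850 mg/L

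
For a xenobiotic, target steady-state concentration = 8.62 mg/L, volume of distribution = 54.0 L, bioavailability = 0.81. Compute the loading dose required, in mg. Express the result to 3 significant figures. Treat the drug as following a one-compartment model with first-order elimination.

LD = Css × Vd / F = 8.62 × 54.0 / 0.81 = 574.7 mg

575 mg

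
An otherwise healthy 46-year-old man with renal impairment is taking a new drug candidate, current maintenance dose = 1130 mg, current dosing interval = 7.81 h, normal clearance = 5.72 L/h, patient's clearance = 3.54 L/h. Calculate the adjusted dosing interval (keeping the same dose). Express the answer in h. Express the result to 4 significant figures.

To keep the same average steady-state level, dosing rate must scale with clearance.
CL ratio = 3.54 / 5.72 = 0.6189
New interval (same dose) = 7.81 / 0.6189 = 12.62 h

12.62 h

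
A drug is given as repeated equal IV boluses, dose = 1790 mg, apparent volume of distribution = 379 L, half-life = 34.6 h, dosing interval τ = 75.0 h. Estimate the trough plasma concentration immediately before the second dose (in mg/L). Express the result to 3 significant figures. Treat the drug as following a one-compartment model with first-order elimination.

1.05 mg/L

C₀ per dose = Dose / Vd = 1790 / 379 = 4.723 mg/L
k = ln2 / t½ = 0.693147 / 34.6 = 0.02003 h⁻¹
Fraction remaining after one interval: r = e^(−kτ) = e^(−0.02003 × 75.0) = 0.2226
Before dose 2, 1 dose has been given (aged 1τ).
C_trough = C₀ × r = 4.723 × 0.2226 = 1.051 mg/L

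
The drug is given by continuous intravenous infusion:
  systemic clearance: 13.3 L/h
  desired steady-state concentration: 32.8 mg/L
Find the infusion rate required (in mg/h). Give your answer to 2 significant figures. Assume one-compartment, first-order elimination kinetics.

At steady state, infusion rate R₀ = Css × CL = 32.8 × 13.30 = 436.2 mg/h

440 mg/h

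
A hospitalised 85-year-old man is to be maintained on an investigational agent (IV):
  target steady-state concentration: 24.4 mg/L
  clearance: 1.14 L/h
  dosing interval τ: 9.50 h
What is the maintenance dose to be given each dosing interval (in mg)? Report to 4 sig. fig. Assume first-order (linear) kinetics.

264.3 mg

At steady state, Dose/τ = Css × CL.
Dose = Css × CL × τ = 24.4 × 1.140 × 9.50 = 264.3 mg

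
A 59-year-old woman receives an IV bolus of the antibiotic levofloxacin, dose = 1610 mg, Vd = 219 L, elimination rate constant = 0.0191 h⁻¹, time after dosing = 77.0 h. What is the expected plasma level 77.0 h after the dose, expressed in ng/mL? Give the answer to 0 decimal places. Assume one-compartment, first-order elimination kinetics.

C₀ = Dose / Vd = 1610 / 219 = 7.352 mg/L
C = C₀ · e^(−k·t) = 7.352 × e^(−0.01910 × 77.0)
  = 7.352 × 0.2298 = 1.689 mg/L
Convert: 1.689 mg/L × 1000 = 1689 ng/mL

1689 ng/mL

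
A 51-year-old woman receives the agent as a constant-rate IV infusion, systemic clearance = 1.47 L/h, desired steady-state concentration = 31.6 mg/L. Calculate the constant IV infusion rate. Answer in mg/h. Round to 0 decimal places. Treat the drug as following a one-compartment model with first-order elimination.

At steady state, infusion rate R₀ = Css × CL = 31.6 × 1.470 = 46.45 mg/h

46 mg/h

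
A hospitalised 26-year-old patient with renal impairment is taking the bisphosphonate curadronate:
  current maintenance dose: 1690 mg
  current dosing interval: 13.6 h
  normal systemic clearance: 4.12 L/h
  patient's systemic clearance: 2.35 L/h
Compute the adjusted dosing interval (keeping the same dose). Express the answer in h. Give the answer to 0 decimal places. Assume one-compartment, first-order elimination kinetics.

24 h

To keep the same average steady-state level, dosing rate must scale with clearance.
CL ratio = 2.35 / 4.12 = 0.5704
New interval (same dose) = 13.6 / 0.5704 = 23.84 h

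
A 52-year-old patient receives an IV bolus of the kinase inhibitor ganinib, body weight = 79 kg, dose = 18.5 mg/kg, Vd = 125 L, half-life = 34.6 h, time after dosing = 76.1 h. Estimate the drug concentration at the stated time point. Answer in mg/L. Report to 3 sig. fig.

Total dose = 18.5 × 79 = 1462 mg
C₀ = Dose / Vd = 1462 / 125 = 11.70 mg/L
k = ln2 / t½ = 0.693147 / 34.6 = 0.02003 h⁻¹
C = C₀ · e^(−k·t) = 11.70 × e^(−0.02003 × 76.1)
  = 11.70 × 0.2178 = 2.548 mg/L

2.55 mg/L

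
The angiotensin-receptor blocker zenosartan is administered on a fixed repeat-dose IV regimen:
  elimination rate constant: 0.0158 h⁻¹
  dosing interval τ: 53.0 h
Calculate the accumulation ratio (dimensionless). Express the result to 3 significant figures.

e^(−kτ) = e^(−0.01580 × 53.0) = 0.4328
Accumulation ratio R = 1 / (1 − e^(−kτ)) = 1 / (1 − 0.4328) = 1.763

1.76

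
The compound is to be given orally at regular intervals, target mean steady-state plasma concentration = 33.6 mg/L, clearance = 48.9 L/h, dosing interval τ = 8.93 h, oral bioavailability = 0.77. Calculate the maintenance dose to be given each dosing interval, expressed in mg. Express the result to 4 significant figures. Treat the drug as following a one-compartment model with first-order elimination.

19050 mg

At steady state, F × (Dose/τ) = Css × CL.
Dose = Css × CL × τ / F = 33.6 × 48.90 × 8.93 / 0.77 = 19050 mg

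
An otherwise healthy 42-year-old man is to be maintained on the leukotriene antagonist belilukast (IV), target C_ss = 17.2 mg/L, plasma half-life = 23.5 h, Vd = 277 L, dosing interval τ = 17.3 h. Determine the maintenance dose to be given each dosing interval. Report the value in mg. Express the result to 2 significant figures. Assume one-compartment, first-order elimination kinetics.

2400 mg

k = ln2 / t½ = 0.693147 / 23.5 = 0.02950 h⁻¹
CL = k × Vd = 0.02950 × 277 = 8.172 L/h
At steady state, Dose/τ = Css × CL.
Dose = Css × CL × τ = 17.2 × 8.172 × 17.3 = 2432 mg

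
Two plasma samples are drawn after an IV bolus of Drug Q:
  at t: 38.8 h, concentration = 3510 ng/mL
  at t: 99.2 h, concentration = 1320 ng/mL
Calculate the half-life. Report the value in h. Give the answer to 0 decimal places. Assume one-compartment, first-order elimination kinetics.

k = ln(C₁/C₂) / (t₂ − t₁) = ln(3510/1320) / (99.2 − 38.8)
  = 0.9780 / 60.40 = 0.01619 h⁻¹
t½ = ln2 / k = 0.693147 / 0.01619 = 42.81 h

43 h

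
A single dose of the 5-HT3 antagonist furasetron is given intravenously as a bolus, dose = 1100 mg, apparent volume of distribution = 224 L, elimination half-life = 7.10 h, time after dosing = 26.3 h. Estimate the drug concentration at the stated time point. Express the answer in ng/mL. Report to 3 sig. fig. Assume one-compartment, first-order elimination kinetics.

377 ng/mL

C₀ = Dose / Vd = 1100 / 224 = 4.911 mg/L
k = ln2 / t½ = 0.693147 / 7.10 = 0.09763 h⁻¹
C = C₀ · e^(−k·t) = 4.911 × e^(−0.09763 × 26.3)
  = 4.911 × 0.07671 = 0.3767 mg/L
Convert: 0.3767 mg/L × 1000 = 376.7 ng/mL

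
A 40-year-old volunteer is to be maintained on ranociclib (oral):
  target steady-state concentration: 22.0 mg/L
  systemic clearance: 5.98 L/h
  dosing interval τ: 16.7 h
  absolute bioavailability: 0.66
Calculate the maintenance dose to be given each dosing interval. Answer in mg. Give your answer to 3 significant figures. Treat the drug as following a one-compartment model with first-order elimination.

At steady state, F × (Dose/τ) = Css × CL.
Dose = Css × CL × τ / F = 22.0 × 5.980 × 16.7 / 0.66 = 3329 mg

3330 mg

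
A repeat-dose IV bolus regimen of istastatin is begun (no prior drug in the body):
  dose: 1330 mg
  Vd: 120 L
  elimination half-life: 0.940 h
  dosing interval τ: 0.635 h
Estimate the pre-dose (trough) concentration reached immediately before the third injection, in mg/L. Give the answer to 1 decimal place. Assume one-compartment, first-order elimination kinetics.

C₀ per dose = Dose / Vd = 1330 / 120 = 11.08 mg/L
k = ln2 / t½ = 0.693147 / 0.940 = 0.7374 h⁻¹
Fraction remaining after one interval: r = e^(−kτ) = e^(−0.7374 × 0.635) = 0.6261
Before dose 3, 2 doses have been given (aged 1τ, 2τ).
C_trough = C₀ × (r + r²) = 11.08 × (0.6261 + 0.3920) = 11.28 mg/L

11.3 mg/L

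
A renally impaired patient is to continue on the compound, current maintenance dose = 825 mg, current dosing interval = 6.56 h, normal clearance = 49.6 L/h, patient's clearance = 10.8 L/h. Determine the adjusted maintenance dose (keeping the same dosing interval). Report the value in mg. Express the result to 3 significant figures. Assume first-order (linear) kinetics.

To keep the same average steady-state level, dosing rate must scale with clearance.
CL ratio = 10.8 / 49.6 = 0.2177
New dose (same interval) = 825 × 0.2177 = 179.6 mg

180 mg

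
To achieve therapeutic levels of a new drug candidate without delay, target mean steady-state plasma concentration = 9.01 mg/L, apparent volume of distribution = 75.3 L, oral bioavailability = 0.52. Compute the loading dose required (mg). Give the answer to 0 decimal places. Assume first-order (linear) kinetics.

1305 mg

LD = Css × Vd / F = 9.01 × 75.3 / 0.52 = 1305 mg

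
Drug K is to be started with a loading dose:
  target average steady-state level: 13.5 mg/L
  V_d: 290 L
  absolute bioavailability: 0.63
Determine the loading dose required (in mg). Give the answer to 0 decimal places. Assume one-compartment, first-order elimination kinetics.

6214 mg

LD = Css × Vd / F = 13.5 × 290 / 0.63 = 6214 mg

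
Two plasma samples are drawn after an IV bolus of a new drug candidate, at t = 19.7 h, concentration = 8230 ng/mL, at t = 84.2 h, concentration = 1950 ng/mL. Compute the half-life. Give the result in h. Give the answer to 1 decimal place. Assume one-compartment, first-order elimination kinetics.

31.0 h

k = ln(C₁/C₂) / (t₂ − t₁) = ln(8230/1950) / (84.2 − 19.7)
  = 1.440 / 64.50 = 0.02233 h⁻¹
t½ = ln2 / k = 0.693147 / 0.02233 = 31.04 h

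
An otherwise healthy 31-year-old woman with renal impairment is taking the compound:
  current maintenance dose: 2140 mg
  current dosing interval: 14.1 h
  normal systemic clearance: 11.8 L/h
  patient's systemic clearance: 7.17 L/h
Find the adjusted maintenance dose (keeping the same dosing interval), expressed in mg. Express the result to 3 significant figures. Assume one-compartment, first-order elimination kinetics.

1300 mg

To keep the same average steady-state level, dosing rate must scale with clearance.
CL ratio = 7.17 / 11.8 = 0.6076
New dose (same interval) = 2140 × 0.6076 = 1300 mg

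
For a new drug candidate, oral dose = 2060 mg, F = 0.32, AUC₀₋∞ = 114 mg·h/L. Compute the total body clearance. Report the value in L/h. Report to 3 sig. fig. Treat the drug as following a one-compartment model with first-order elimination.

CL = F·Dose / AUC = 0.32 × 2060 / 114 = 5.782 L/h

5.78 L/h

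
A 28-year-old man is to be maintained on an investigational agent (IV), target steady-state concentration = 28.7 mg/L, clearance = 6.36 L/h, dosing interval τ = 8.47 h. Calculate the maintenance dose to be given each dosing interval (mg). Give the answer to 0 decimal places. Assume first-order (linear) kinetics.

1546 mg

At steady state, Dose/τ = Css × CL.
Dose = Css × CL × τ = 28.7 × 6.360 × 8.47 = 1546 mg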